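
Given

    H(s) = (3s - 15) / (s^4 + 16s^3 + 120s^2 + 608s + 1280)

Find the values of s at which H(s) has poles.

s = -2 ± 6j, -8, -4

The poles are the roots of the denominator s^4 + 16s^3 + 120s^2 + 608s + 1280 = 0.
Trying s = -8: the polynomial evaluates to 0, so (s + 8) is a factor.
Dividing out leaves s^3 + 8s^2 + 56s + 160 = 0.
This factors further as (s^2 + 4s + 40)(s + 4) = 0.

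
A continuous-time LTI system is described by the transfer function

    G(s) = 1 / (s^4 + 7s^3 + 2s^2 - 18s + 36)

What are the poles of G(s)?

s = 1 + j, 1 - j, -6, -3

The poles are the roots of the denominator s^4 + 7s^3 + 2s^2 - 18s + 36 = 0.
Trying s = -6: the polynomial evaluates to 0, so (s + 6) is a factor.
Dividing out leaves s^3 + s^2 - 4s + 6 = 0.
This factors further as (s^2 - 2s + 2)(s + 3) = 0.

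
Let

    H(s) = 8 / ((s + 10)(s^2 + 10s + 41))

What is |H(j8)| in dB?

Substitute s = j8: numerator = 8, denominator = -870 + j616.
|H(j8)| = |8| / |-870 + j616| = 8 / 1066 ≈ 0.007505.
In decibels: 20·log₁₀(0.007505) ≈ -42.5 dB.

|H(j8)|_dB ≈ -42.5 dB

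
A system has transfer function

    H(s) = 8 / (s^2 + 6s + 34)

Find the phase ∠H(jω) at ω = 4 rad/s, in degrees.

∠H(j4) ≈ -53.13°

At s = j4: numerator = 8, denominator = 18 + j24.
∠H = ∠num − ∠den = 0° − (53.130°) = -53.13°.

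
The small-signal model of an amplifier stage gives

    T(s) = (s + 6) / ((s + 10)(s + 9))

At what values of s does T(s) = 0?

s = -6

Set the numerator to zero: s + 6 = 0.
So s = -6.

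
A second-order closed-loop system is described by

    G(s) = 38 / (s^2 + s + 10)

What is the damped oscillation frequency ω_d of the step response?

Comparing s^2 + s + 10 to s^2 + 2ζωₙs + ωₙ²: ωₙ = √10 ≈ 3.162 rad/s and ζ = 1/(2·√10) ≈ 0.1581.
ζωₙ = 1/2 = 0.5, so ω_d = ωₙ√(1−ζ²) = √(ωₙ² − (ζωₙ)²) = √(10 − 0.5²) = √9.75 ≈ 3.122 rad/s.

ω_d ≈ 3.122 rad/s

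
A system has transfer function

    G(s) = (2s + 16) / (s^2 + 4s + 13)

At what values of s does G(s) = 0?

Set the numerator to zero: 2s + 16 = 0, i.e. 2·(s + 8) = 0.
So s = -8.

s = -8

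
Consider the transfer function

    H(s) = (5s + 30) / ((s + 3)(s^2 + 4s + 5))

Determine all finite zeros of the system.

s = -6

Set the numerator to zero: 5s + 30 = 0, i.e. 5·(s + 6) = 0.
So s = -6.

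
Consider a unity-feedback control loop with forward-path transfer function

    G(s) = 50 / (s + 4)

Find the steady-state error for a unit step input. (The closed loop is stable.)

e_ss = 0.07407

G(s) has no poles at the origin.
This is a Type 0 system. Kp = lim_{s→0} G(s) = 50/4 = 25/2.
e_ss = 1/(1 + Kp) = 1/(1 + 25/2) = 2/27 ≈ 0.07407.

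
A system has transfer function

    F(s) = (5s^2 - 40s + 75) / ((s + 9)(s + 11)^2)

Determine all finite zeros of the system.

Set the numerator to zero: 5s^2 - 40s + 75 = 0, i.e. 5·(s^2 - 8s + 15) = 0.
Factoring: (s - 3)(s - 5) = 0.

s = 3, 5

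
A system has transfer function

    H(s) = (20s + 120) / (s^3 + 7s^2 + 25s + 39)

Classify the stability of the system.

The denominator s^3 + 7s^2 + 25s + 39 factors as (s^2 + 4s + 13)(s + 3), giving poles at s = -2 + 3j, -2 - 3j, -3.
Since all poles lie strictly in the left half-plane, the system is stable.

stable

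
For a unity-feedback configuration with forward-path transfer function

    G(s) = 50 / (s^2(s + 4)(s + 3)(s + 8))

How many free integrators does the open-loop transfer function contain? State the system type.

Type 2

The denominator has 2 factors of s at the origin (free integrators), so this is a Type 2 system.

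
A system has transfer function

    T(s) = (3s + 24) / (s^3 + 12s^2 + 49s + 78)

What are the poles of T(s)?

s = -3 ± 2j, -6

The poles are the roots of the denominator s^3 + 12s^2 + 49s + 78 = 0.
Trying s = -6: the polynomial evaluates to 0, so (s + 6) is a factor.
Dividing out leaves s^2 + 6s + 13 = 0.
The quadratic formula then gives s = -3 ± 2j.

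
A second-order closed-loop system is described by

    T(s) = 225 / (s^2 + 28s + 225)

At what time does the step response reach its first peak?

t_p ≈ 0.5834 s

Comparing s^2 + 28s + 225 to s^2 + 2ζωₙs + ωₙ²: ωₙ = 15 rad/s and ζ = 28/(2·15) ≈ 0.9333.
ζωₙ = 28/2 = 14, so ω_d = ωₙ√(1−ζ²) = √(ωₙ² − (ζωₙ)²) = √(225 − 14²) = √29 ≈ 5.385 rad/s.
t_p = π/ω_d = π/5.385 ≈ 0.5834 s.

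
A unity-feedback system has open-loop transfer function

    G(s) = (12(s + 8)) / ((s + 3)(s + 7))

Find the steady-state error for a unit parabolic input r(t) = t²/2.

G(s) has no poles at the origin.
This is a Type 0 system; Ka = lim_{s→0} s^2·G(s) = 0, so the steady-state error for a parabola input is infinite.

e_ss = ∞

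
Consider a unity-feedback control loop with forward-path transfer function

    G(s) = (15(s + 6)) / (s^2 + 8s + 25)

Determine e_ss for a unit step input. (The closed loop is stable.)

e_ss = 0.2174

G(s) has no poles at the origin.
This is a Type 0 system. Kp = lim_{s→0} G(s) = 90/25 = 18/5.
e_ss = 1/(1 + Kp) = 1/(1 + 18/5) = 5/23 ≈ 0.2174.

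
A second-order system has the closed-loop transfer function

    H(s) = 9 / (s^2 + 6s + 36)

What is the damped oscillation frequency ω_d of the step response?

ω_d ≈ 5.196 rad/s

Comparing s^2 + 6s + 36 to s^2 + 2ζωₙs + ωₙ²: ωₙ = 6 rad/s and ζ = 6/(2·6) = 0.5.
ζωₙ = 6/2 = 3, so ω_d = ωₙ√(1−ζ²) = √(ωₙ² − (ζωₙ)²) = √(36 − 3²) = √27 ≈ 5.196 rad/s.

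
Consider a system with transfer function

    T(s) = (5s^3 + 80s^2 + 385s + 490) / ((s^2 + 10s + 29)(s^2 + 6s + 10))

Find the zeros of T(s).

Set the numerator to zero: 5s^3 + 80s^2 + 385s + 490 = 0, i.e. 5·(s^3 + 16s^2 + 77s + 98) = 0.
Factoring: (s + 7)^2(s + 2) = 0.

s = -7, -7, -2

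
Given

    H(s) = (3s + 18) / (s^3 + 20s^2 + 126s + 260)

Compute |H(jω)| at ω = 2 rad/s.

Substitute s = j2: numerator = 18 + j6, denominator = 180 + j244.
|H(j2)| = |18 + j6| / |180 + j244| = 18.974 / 303.21 ≈ 0.06258.

|H(j2)| ≈ 0.06258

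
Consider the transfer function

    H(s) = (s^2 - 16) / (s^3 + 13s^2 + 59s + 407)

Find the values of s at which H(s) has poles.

The poles are the roots of the denominator s^3 + 13s^2 + 59s + 407 = 0.
Trying s = -11: the polynomial evaluates to 0, so (s + 11) is a factor.
Dividing out leaves s^2 + 2s + 37 = 0.
The quadratic formula then gives s = -1 ± 6j.

s = -1 + 6j, -1 - 6j, -11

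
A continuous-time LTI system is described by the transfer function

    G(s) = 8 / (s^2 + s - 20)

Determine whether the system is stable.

The denominator s^2 + s - 20 factors as (s + 5)(s - 4), giving poles at s = -5, 4.
Since the pole(s) at s = 4 lie in the right half-plane, the system is unstable.

unstable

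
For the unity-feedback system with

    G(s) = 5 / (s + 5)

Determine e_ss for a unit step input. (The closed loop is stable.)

e_ss = 0.5000

G(s) has no poles at the origin.
This is a Type 0 system. Kp = lim_{s→0} G(s) = 5/5 = 1.
e_ss = 1/(1 + Kp) = 1/(1 + 1) = 1/2 ≈ 0.5000.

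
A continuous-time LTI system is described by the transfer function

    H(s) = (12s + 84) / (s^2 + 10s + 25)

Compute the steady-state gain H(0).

Set s = 0: H(0) = (84) / (25) = 84/25.

H(0) = 84/25 ≈ 3.360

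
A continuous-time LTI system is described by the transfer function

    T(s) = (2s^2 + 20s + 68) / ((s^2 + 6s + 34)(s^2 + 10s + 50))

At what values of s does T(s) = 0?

s = -5 ± 3j

Set the numerator to zero: 2s^2 + 20s + 68 = 0, i.e. 2·(s^2 + 10s + 34) = 0.
Factoring: (s^2 + 10s + 34) = 0.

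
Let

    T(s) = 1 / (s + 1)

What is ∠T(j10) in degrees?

At s = j10: numerator = 1, denominator = 1 + j10.
∠T = ∠num − ∠den = 0° − (84.289°) = -84.29°.

∠T(j10) ≈ -84.29°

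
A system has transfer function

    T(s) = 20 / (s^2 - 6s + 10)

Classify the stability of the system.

The denominator s^2 - 6s + 10 factors as (s^2 - 6s + 10), giving poles at s = 3 ± j.
Since the pole(s) at s = 3 ± j lie in the right half-plane, the system is unstable.

unstable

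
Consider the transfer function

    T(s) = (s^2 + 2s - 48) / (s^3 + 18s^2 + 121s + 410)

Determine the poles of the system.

s = -4 ± 5j, -10

The poles are the roots of the denominator s^3 + 18s^2 + 121s + 410 = 0.
Trying s = -10: the polynomial evaluates to 0, so (s + 10) is a factor.
Dividing out leaves s^2 + 8s + 41 = 0.
The quadratic formula then gives s = -4 ± 5j.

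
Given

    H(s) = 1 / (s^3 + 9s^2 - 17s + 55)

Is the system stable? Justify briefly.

unstable

The denominator s^3 + 9s^2 - 17s + 55 factors as (s + 11)(s^2 - 2s + 5), giving poles at s = -11, 1 + 2j, 1 - 2j.
Since the pole(s) at s = 1 ± 2j lie in the right half-plane, the system is unstable.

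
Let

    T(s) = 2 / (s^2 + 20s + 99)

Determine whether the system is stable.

The denominator s^2 + 20s + 99 factors as (s + 9)(s + 11), giving poles at s = -9, -11.
Since all poles lie strictly in the left half-plane, the system is stable.

stable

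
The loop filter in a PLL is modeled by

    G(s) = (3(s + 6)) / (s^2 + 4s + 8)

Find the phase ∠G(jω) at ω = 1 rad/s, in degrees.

At s = j1: numerator = 18 + j3, denominator = 7 + j4.
∠G = ∠num − ∠den = 9.4623° − (29.745°) = -20.28°.

∠G(j1) ≈ -20.28°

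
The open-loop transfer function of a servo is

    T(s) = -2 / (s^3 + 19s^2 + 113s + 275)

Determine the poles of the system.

s = -4 ± 3j, -11

The poles are the roots of the denominator s^3 + 19s^2 + 113s + 275 = 0.
Trying s = -11: the polynomial evaluates to 0, so (s + 11) is a factor.
Dividing out leaves s^2 + 8s + 25 = 0.
The quadratic formula then gives s = -4 ± 3j.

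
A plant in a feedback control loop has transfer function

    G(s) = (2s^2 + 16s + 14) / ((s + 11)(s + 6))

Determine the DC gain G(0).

Set s = 0: G(0) = (14) / (66) = 7/33.

G(0) = 7/33 ≈ 0.2121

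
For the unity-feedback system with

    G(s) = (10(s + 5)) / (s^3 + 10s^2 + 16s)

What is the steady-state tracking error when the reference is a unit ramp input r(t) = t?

e_ss = 0.3200

G(s) has one pole at the origin.
This is a Type 1 system. Kv = lim_{s→0} s·G(s) = 50/16 = 25/8.
e_ss = 1/Kv = 1/(25/8) = 8/25 ≈ 0.3200.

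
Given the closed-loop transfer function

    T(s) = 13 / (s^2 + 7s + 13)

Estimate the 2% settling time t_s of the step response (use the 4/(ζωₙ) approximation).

t_s ≈ 1.143 s

Comparing s^2 + 7s + 13 to s^2 + 2ζωₙs + ωₙ²: ωₙ = √13 ≈ 3.606 rad/s and ζ = 7/(2·√13) ≈ 0.9707.
ζωₙ = 7/2 = 3.5, so t_s ≈ 4/(ζωₙ) = 4/3.5 ≈ 1.143 s.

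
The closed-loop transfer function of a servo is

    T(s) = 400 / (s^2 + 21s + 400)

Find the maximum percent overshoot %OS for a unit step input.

%OS ≈ 14.4%

Comparing s^2 + 21s + 400 to s^2 + 2ζωₙs + ωₙ²: ωₙ = 20 rad/s and ζ = 21/(2·20) = 0.525.
%OS = 100·exp(−πζ/√(1−ζ²)) = 100·exp(−π·0.525/√(1−0.525²)) ≈ 14.4%.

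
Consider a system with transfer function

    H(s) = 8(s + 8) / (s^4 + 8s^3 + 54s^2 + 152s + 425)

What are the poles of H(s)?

s = -1 ± 4j, -3 ± 4j

The poles are the roots of the denominator s^4 + 8s^3 + 54s^2 + 152s + 425 = 0.
No real roots exist; factor into two real quadratics: (s^2 + 2s + 17)(s^2 + 6s + 25) = 0.
Each quadratic gives a conjugate pair via the quadratic formula.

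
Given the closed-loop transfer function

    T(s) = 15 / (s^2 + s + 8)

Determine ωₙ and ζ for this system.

ωₙ ≈ 2.828 rad/s, ζ ≈ 0.1768

Compare the denominator to the standard form s^2 + 2ζωₙs + ωₙ².
ωₙ² = 8, so ωₙ = √8 ≈ 2.828 rad/s.
2ζωₙ = 1, so ζ = 1/(2·√8) ≈ 0.1768.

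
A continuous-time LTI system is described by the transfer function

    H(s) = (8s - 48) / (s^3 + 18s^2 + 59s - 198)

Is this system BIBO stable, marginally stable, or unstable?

The denominator s^3 + 18s^2 + 59s - 198 factors as (s + 9)(s - 2)(s + 11), giving poles at s = -9, 2, -11.
Since the pole(s) at s = 2 lie in the right half-plane, the system is unstable.

unstable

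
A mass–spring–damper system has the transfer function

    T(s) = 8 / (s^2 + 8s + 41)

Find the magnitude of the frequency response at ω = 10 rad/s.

|T(j10)| ≈ 0.08048

Substitute s = j10: numerator = 8, denominator = -59 + j80.
|T(j10)| = |8| / |-59 + j80| = 8 / 99.403 ≈ 0.08048.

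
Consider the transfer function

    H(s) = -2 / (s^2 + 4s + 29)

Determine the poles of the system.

s = -2 ± 5j

The poles are the roots of the denominator s^2 + 4s + 29 = 0.
Using the quadratic formula: s = (-4 ± √(-100))/2 = -2 ± 5j.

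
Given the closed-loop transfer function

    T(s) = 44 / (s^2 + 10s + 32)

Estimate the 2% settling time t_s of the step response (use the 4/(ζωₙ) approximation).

t_s ≈ 0.8000 s

Comparing s^2 + 10s + 32 to s^2 + 2ζωₙs + ωₙ²: ωₙ = √32 ≈ 5.657 rad/s and ζ = 10/(2·√32) ≈ 0.8839.
ζωₙ = 10/2 = 5, so t_s ≈ 4/(ζωₙ) = 4/5 = 0.8000 s.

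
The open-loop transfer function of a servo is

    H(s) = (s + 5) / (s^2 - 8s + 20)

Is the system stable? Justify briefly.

unstable

The denominator s^2 - 8s + 20 factors as (s^2 - 8s + 20), giving poles at s = 4 ± 2j.
Since the pole(s) at s = 4 ± 2j lie in the right half-plane, the system is unstable.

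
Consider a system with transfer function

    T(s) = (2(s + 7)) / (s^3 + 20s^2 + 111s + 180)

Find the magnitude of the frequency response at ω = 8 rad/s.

|T(j8)| ≈ 0.01829

Substitute s = j8: numerator = 14 + j16, denominator = -1100 + j376.
|T(j8)| = |14 + j16| / |-1100 + j376| = 21.260 / 1162.5 ≈ 0.01829.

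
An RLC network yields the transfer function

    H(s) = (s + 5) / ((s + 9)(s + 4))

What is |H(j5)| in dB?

|H(j5)|_dB ≈ -19.4 dB

Substitute s = j5: numerator = 5 + j5, denominator = 11 + j65.
|H(j5)| = |5 + j5| / |11 + j65| = 7.0711 / 65.924 ≈ 0.1073.
In decibels: 20·log₁₀(0.1073) ≈ -19.4 dB.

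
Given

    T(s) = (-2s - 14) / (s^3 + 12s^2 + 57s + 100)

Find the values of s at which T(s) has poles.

The poles are the roots of the denominator s^3 + 12s^2 + 57s + 100 = 0.
Trying s = -4: the polynomial evaluates to 0, so (s + 4) is a factor.
Dividing out leaves s^2 + 8s + 25 = 0.
The quadratic formula then gives s = -4 ± 3j.

s = -4 + 3j, -4 - 3j, -4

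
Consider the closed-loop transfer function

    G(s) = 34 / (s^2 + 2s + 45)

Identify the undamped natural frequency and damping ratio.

Compare the denominator to the standard form s^2 + 2ζωₙs + ωₙ².
ωₙ² = 45, so ωₙ = √45 ≈ 6.708 rad/s.
2ζωₙ = 2, so ζ = 2/(2·√45) ≈ 0.1491.
With ζ = 0.1491 the response is underdamped.

ωₙ ≈ 6.708 rad/s, ζ ≈ 0.1491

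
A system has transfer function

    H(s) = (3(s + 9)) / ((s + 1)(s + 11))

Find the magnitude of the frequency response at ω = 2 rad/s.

Substitute s = j2: numerator = 27 + j6, denominator = 7 + j24.
|H(j2)| = |27 + j6| / |7 + j24| = 27.659 / 25 ≈ 1.106.

|H(j2)| ≈ 1.106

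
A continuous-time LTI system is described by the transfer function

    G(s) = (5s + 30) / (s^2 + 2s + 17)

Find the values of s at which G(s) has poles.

The poles are the roots of the denominator s^2 + 2s + 17 = 0.
Using the quadratic formula: s = (-2 ± √(-64))/2 = -1 ± 4j.

s = -1 ± 4j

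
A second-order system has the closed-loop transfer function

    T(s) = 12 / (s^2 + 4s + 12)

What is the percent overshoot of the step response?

%OS ≈ 10.8%

Comparing s^2 + 4s + 12 to s^2 + 2ζωₙs + ωₙ²: ωₙ = √12 ≈ 3.464 rad/s and ζ = 4/(2·√12) ≈ 0.5774.
%OS = 100·exp(−πζ/√(1−ζ²)) = 100·exp(−π·0.5774/√(1−0.5774²)) ≈ 10.8%.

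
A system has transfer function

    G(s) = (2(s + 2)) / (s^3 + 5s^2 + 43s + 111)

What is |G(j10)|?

|G(j10)| ≈ 0.02956

Substitute s = j10: numerator = 4 + j20, denominator = -389 - j570.
|G(j10)| = |4 + j20| / |-389 - j570| = 20.396 / 690.09 ≈ 0.02956.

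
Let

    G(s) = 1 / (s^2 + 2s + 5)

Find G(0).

G(0) = 1/5 ≈ 0.2000

At s = 0 each factor (s + a) contributes a and each (s^2 + bs + c) contributes c.
G(0) = 1·1 / ((5)) = 1/5 = 1/5.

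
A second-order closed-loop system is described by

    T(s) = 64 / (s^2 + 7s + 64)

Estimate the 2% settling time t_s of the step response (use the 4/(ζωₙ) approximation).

t_s ≈ 1.143 s

Comparing s^2 + 7s + 64 to s^2 + 2ζωₙs + ωₙ²: ωₙ = 8 rad/s and ζ = 7/(2·8) = 0.4375.
ζωₙ = 7/2 = 3.5, so t_s ≈ 4/(ζωₙ) = 4/3.5 ≈ 1.143 s.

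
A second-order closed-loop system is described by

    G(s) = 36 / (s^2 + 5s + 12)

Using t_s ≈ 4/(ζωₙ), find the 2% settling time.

Comparing s^2 + 5s + 12 to s^2 + 2ζωₙs + ωₙ²: ωₙ = √12 ≈ 3.464 rad/s and ζ = 5/(2·√12) ≈ 0.7217.
ζωₙ = 5/2 = 2.5, so t_s ≈ 4/(ζωₙ) = 4/2.5 = 1.600 s.

t_s ≈ 1.600 s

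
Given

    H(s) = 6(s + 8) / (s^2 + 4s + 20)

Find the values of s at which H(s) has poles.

s = -2 ± 4j

The poles are the roots of the denominator s^2 + 4s + 20 = 0.
Using the quadratic formula: s = (-4 ± √(-64))/2 = -2 ± 4j.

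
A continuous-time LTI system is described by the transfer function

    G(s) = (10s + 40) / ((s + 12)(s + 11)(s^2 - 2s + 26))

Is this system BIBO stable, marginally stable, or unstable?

The poles can be read from the denominator factors: s = -12, -11, 1 ± 5j.
Since the pole(s) at s = 1 + 5j, 1 - 5j lie in the right half-plane, the system is unstable.

unstable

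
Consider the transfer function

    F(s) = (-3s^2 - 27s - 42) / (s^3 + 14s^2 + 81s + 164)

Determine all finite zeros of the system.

s = -2, -7

Set the numerator to zero: -3s^2 - 27s - 42 = 0, i.e. -3·(s^2 + 9s + 14) = 0.
Factoring: (s + 2)(s + 7) = 0.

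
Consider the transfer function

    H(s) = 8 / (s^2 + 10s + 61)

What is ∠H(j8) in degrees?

∠H(j8) ≈ -92.15°

At s = j8: numerator = 8, denominator = -3 + j80.
∠H = ∠num − ∠den = 0° − (92.148°) = -92.15°.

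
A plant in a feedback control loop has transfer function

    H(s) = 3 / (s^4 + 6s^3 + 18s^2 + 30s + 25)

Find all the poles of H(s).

The poles are the roots of the denominator s^4 + 6s^3 + 18s^2 + 30s + 25 = 0.
No real roots exist; factor into two real quadratics: (s^2 + 4s + 5)(s^2 + 2s + 5) = 0.
Each quadratic gives a conjugate pair via the quadratic formula.

s = -2 + j, -2 - j, -1 + 2j, -1 - 2j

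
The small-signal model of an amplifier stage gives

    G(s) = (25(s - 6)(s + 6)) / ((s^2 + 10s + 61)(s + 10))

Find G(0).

G(0) = -90/61 ≈ -1.475

At s = 0 each factor (s + a) contributes a and each (s^2 + bs + c) contributes c.
G(0) = 25·(-6) · (6) / ((61) · (10)) = -900/610 = -90/61.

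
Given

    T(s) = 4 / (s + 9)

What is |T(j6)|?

Substitute s = j6: numerator = 4, denominator = 9 + j6.
|T(j6)| = |4| / |9 + j6| = 4 / 10.817 ≈ 0.3698.

|T(j6)| ≈ 0.3698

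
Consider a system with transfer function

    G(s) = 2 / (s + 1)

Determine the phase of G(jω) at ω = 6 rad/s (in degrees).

At s = j6: numerator = 2, denominator = 1 + j6.
∠G = ∠num − ∠den = 0° − (80.538°) = -80.54°.

∠G(j6) ≈ -80.54°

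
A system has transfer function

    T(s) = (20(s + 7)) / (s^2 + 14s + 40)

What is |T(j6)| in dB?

|T(j6)|_dB ≈ 6.82 dB

Substitute s = j6: numerator = 140 + j120, denominator = 4 + j84.
|T(j6)| = |140 + j120| / |4 + j84| = 184.39 / 84.095 ≈ 2.193.
In decibels: 20·log₁₀(2.193) ≈ 6.82 dB.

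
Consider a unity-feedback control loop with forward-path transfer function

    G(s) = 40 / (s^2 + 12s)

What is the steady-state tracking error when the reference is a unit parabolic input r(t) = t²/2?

e_ss = ∞

G(s) has one pole at the origin.
This is a Type 1 system; Ka = lim_{s→0} s^2·G(s) = 0, so the steady-state error for a parabola input is infinite.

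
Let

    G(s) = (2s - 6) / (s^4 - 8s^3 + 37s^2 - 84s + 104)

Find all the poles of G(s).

s = 2 ± 2j, 2 ± 3j

The poles are the roots of the denominator s^4 - 8s^3 + 37s^2 - 84s + 104 = 0.
No real roots exist; factor into two real quadratics: (s^2 - 4s + 8)(s^2 - 4s + 13) = 0.
Each quadratic gives a conjugate pair via the quadratic formula.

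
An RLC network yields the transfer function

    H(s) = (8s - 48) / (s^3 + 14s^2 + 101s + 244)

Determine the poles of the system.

The poles are the roots of the denominator s^3 + 14s^2 + 101s + 244 = 0.
Trying s = -4: the polynomial evaluates to 0, so (s + 4) is a factor.
Dividing out leaves s^2 + 10s + 61 = 0.
The quadratic formula then gives s = -5 ± 6j.

s = -5 ± 6j, -4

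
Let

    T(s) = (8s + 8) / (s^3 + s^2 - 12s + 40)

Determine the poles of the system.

s = 2 ± 2j, -5

The poles are the roots of the denominator s^3 + s^2 - 12s + 40 = 0.
Trying s = -5: the polynomial evaluates to 0, so (s + 5) is a factor.
Dividing out leaves s^2 - 4s + 8 = 0.
The quadratic formula then gives s = 2 ± 2j.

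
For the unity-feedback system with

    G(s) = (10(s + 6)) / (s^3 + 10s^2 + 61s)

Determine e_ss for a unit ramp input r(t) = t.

e_ss = 1.017

G(s) has one pole at the origin.
This is a Type 1 system. Kv = lim_{s→0} s·G(s) = 60/61.
e_ss = 1/Kv = 1/(60/61) = 61/60 ≈ 1.017.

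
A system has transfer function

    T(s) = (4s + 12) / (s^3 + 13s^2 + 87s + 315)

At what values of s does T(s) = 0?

s = -3

Set the numerator to zero: 4s + 12 = 0, i.e. 4·(s + 3) = 0.
So s = -3.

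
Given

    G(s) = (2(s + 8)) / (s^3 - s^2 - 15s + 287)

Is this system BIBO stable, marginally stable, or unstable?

unstable

The denominator s^3 - s^2 - 15s + 287 factors as (s + 7)(s^2 - 8s + 41), giving poles at s = -7, 4 + 5j, 4 - 5j.
Since the pole(s) at s = 4 + 5j, 4 - 5j lie in the right half-plane, the system is unstable.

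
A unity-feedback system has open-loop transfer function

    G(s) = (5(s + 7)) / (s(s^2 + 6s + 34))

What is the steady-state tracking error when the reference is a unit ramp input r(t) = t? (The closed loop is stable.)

e_ss = 0.9714

G(s) has one pole at the origin.
This is a Type 1 system. Kv = lim_{s→0} s·G(s) = 35/34.
e_ss = 1/Kv = 1/(35/34) = 34/35 ≈ 0.9714.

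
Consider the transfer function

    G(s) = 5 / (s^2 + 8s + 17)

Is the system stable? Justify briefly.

stable

The denominator s^2 + 8s + 17 factors as (s^2 + 8s + 17), giving poles at s = -4 + j, -4 - j.
Since all poles lie strictly in the left half-plane, the system is stable.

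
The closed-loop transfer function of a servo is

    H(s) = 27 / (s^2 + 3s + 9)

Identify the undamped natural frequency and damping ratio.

ωₙ = 3 rad/s, ζ = 0.5

Compare the denominator to the standard form s^2 + 2ζωₙs + ωₙ².
ωₙ² = 9, so ωₙ = 3 rad/s.
2ζωₙ = 3, so ζ = 3/(2·3) = 0.5.
With ζ = 0.5 the response is underdamped.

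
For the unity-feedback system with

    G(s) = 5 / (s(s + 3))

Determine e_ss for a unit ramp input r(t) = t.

e_ss = 0.6000

G(s) has one pole at the origin.
This is a Type 1 system. Kv = lim_{s→0} s·G(s) = 5/3.
e_ss = 1/Kv = 1/(5/3) = 3/5 ≈ 0.6000.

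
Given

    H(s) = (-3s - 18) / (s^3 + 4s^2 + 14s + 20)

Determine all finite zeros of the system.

s = -6

Set the numerator to zero: -3s - 18 = 0, i.e. -3·(s + 6) = 0.
So s = -6.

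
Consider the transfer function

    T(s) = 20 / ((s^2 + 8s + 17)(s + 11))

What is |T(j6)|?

|T(j6)| ≈ 0.03092

Substitute s = j6: numerator = 20, denominator = -497 + j414.
|T(j6)| = |20| / |-497 + j414| = 20 / 646.84 ≈ 0.03092.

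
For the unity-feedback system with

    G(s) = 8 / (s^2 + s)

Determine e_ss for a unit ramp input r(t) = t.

G(s) has one pole at the origin.
This is a Type 1 system. Kv = lim_{s→0} s·G(s) = 8/1.
e_ss = 1/Kv = 1/(8) = 1/8 ≈ 0.1250.

e_ss = 0.1250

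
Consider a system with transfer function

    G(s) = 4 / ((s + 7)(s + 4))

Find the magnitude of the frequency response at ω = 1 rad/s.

|G(j1)| ≈ 0.1372

Substitute s = j1: numerator = 4, denominator = 27 + j11.
|G(j1)| = |4| / |27 + j11| = 4 / 29.155 ≈ 0.1372.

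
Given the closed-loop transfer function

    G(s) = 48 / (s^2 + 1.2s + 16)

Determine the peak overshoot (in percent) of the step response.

Comparing s^2 + 1.2s + 16 to s^2 + 2ζωₙs + ωₙ²: ωₙ = 4 rad/s and ζ = 1.2/(2·4) = 0.15.
%OS = 100·exp(−πζ/√(1−ζ²)) = 100·exp(−π·0.15/√(1−0.15²)) ≈ 62.1%.

%OS ≈ 62.1%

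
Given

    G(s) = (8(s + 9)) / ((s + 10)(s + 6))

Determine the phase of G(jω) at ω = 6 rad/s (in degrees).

At s = j6: numerator = 72 + j48, denominator = 24 + j96.
∠G = ∠num − ∠den = 33.690° − (75.964°) = -42.27°.

∠G(j6) ≈ -42.27°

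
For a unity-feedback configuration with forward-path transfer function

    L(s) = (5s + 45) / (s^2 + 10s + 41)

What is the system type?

The denominator has no factor of s at the origin — no free integrator — so this is a Type 0 system.

Type 0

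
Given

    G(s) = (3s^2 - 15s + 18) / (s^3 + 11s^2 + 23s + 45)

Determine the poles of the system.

s = -1 ± 2j, -9

The poles are the roots of the denominator s^3 + 11s^2 + 23s + 45 = 0.
Trying s = -9: the polynomial evaluates to 0, so (s + 9) is a factor.
Dividing out leaves s^2 + 2s + 5 = 0.
The quadratic formula then gives s = -1 ± 2j.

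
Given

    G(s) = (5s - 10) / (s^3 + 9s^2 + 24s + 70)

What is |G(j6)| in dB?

|G(j6)|_dB ≈ -18.4 dB

Substitute s = j6: numerator = -10 + j30, denominator = -254 - j72.
|G(j6)| = |-10 + j30| / |-254 - j72| = 31.623 / 264.01 ≈ 0.1198.
In decibels: 20·log₁₀(0.1198) ≈ -18.4 dB.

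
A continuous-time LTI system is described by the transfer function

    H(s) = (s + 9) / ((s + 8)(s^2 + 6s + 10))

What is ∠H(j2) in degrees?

At s = j2: numerator = 9 + j2, denominator = 24 + j108.
∠H = ∠num − ∠den = 12.529° − (77.471°) = -64.94°.

∠H(j2) ≈ -64.94°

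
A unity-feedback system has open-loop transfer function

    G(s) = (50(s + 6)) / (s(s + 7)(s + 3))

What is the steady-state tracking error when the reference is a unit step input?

e_ss = 0

G(s) has one pole at the origin.
This is a Type 1 system; for a step input the steady-state error is zero.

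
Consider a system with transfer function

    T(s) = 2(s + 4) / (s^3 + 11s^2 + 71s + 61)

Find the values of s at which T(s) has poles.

The poles are the roots of the denominator s^3 + 11s^2 + 71s + 61 = 0.
Trying s = -1: the polynomial evaluates to 0, so (s + 1) is a factor.
Dividing out leaves s^2 + 10s + 61 = 0.
The quadratic formula then gives s = -5 ± 6j.

s = -5 + 6j, -5 - 6j, -1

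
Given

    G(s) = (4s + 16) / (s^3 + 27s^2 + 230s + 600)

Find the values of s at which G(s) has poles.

s = -12, -5, -10

The poles are the roots of the denominator s^3 + 27s^2 + 230s + 600 = 0.
Trying s = -12: the polynomial evaluates to 0, so (s + 12) is a factor.
Dividing out leaves s^2 + 15s + 50 = 0.
Factoring the quadratic: (s + 5)(s + 10) = 0.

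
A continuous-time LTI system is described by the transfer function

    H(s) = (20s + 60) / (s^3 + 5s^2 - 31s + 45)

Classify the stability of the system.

unstable

The denominator s^3 + 5s^2 - 31s + 45 factors as (s^2 - 4s + 5)(s + 9), giving poles at s = 2 ± j, -9.
Since the pole(s) at s = 2 ± j lie in the right half-plane, the system is unstable.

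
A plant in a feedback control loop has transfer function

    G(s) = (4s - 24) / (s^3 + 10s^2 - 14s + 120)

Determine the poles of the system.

The poles are the roots of the denominator s^3 + 10s^2 - 14s + 120 = 0.
Trying s = -12: the polynomial evaluates to 0, so (s + 12) is a factor.
Dividing out leaves s^2 - 2s + 10 = 0.
The quadratic formula then gives s = 1 ± 3j.

s = 1 ± 3j, -12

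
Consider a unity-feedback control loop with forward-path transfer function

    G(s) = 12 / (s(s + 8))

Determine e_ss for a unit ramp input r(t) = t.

e_ss = 0.6667

G(s) has one pole at the origin.
This is a Type 1 system. Kv = lim_{s→0} s·G(s) = 12/8 = 3/2.
e_ss = 1/Kv = 1/(3/2) = 2/3 ≈ 0.6667.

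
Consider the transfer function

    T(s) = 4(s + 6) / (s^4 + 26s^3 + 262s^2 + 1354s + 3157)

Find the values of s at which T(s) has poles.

The poles are the roots of the denominator s^4 + 26s^3 + 262s^2 + 1354s + 3157 = 0.
Trying s = -11: the polynomial evaluates to 0, so (s + 11) is a factor.
Dividing out leaves s^3 + 15s^2 + 97s + 287 = 0.
This factors further as (s^2 + 8s + 41)(s + 7) = 0.

s = -4 ± 5j, -11, -7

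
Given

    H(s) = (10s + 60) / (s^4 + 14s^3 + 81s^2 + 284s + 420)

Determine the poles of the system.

The poles are the roots of the denominator s^4 + 14s^3 + 81s^2 + 284s + 420 = 0.
Trying s = -3: the polynomial evaluates to 0, so (s + 3) is a factor.
Dividing out leaves s^3 + 11s^2 + 48s + 140 = 0.
This factors further as (s^2 + 4s + 20)(s + 7) = 0.

s = -2 + 4j, -2 - 4j, -3, -7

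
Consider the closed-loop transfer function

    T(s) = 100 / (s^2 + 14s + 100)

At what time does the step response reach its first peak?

Comparing s^2 + 14s + 100 to s^2 + 2ζωₙs + ωₙ²: ωₙ = 10 rad/s and ζ = 14/(2·10) = 0.7.
ζωₙ = 14/2 = 7, so ω_d = ωₙ√(1−ζ²) = √(ωₙ² − (ζωₙ)²) = √(100 − 7²) = √51 ≈ 7.141 rad/s.
t_p = π/ω_d = π/7.141 ≈ 0.4399 s.

t_p ≈ 0.4399 s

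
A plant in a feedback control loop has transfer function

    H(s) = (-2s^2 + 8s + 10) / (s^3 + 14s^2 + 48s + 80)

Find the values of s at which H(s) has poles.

s = -2 ± 2j, -10

The poles are the roots of the denominator s^3 + 14s^2 + 48s + 80 = 0.
Trying s = -10: the polynomial evaluates to 0, so (s + 10) is a factor.
Dividing out leaves s^2 + 4s + 8 = 0.
The quadratic formula then gives s = -2 ± 2j.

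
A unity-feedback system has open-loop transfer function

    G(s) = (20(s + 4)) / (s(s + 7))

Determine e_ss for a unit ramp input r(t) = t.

G(s) has one pole at the origin.
This is a Type 1 system. Kv = lim_{s→0} s·G(s) = 80/7.
e_ss = 1/Kv = 1/(80/7) = 7/80 ≈ 0.08750.

e_ss = 0.08750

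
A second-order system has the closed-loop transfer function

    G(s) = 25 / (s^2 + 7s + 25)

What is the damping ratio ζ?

ζ = 0.7

Compare the denominator to the standard form s^2 + 2ζωₙs + ωₙ².
ωₙ² = 25, so ωₙ = 5 rad/s.
2ζωₙ = 7, so ζ = 7/(2·5) = 0.7.
With ζ = 0.7 the response is underdamped.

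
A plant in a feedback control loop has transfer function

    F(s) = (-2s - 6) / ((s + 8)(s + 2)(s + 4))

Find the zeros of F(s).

Set the numerator to zero: -2s - 6 = 0, i.e. -2·(s + 3) = 0.
So s = -3.

s = -3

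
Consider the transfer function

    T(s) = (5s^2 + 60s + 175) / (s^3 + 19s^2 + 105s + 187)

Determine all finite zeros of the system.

s = -5, -7

Set the numerator to zero: 5s^2 + 60s + 175 = 0, i.e. 5·(s^2 + 12s + 35) = 0.
Factoring: (s + 5)(s + 7) = 0.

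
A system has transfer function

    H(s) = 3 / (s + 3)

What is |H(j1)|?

|H(j1)| ≈ 0.9487

Substitute s = j1: numerator = 3, denominator = 3 + j1.
|H(j1)| = |3| / |3 + j1| = 3 / 3.1623 ≈ 0.9487.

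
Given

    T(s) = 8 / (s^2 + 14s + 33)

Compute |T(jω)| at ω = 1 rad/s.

Substitute s = j1: numerator = 8, denominator = 32 + j14.
|T(j1)| = |8| / |32 + j14| = 8 / 34.928 ≈ 0.2290.

|T(j1)| ≈ 0.2290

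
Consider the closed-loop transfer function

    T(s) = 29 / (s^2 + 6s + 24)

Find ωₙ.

ωₙ ≈ 4.899 rad/s

Compare the denominator to the standard form s^2 + 2ζωₙs + ωₙ².
ωₙ² = 24, so ωₙ = √24 ≈ 4.899 rad/s.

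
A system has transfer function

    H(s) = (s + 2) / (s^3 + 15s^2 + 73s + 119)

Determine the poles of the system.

The poles are the roots of the denominator s^3 + 15s^2 + 73s + 119 = 0.
Trying s = -7: the polynomial evaluates to 0, so (s + 7) is a factor.
Dividing out leaves s^2 + 8s + 17 = 0.
The quadratic formula then gives s = -4 ± 1j.

s = -4 ± j, -7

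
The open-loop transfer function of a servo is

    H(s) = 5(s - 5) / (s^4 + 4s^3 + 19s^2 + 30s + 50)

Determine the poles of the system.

The poles are the roots of the denominator s^4 + 4s^3 + 19s^2 + 30s + 50 = 0.
No real roots exist; factor into two real quadratics: (s^2 + 2s + 5)(s^2 + 2s + 10) = 0.
Each quadratic gives a conjugate pair via the quadratic formula.

s = -1 ± 2j, -1 ± 3j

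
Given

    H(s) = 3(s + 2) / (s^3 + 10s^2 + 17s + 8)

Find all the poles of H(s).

The poles are the roots of the denominator s^3 + 10s^2 + 17s + 8 = 0.
Trying s = -1: the polynomial evaluates to 0, so (s + 1) is a factor.
Dividing out leaves s^2 + 9s + 8 = 0.
Factoring the quadratic: (s + 8)(s + 1) = 0.

s = -1, -8, -1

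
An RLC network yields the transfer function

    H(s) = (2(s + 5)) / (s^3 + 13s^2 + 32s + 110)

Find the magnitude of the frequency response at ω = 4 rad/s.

Substitute s = j4: numerator = 10 + j8, denominator = -98 + j64.
|H(j4)| = |10 + j8| / |-98 + j64| = 12.806 / 117.05 ≈ 0.1094.

|H(j4)| ≈ 0.1094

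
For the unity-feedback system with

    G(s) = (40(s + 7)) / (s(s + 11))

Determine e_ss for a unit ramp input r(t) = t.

G(s) has one pole at the origin.
This is a Type 1 system. Kv = lim_{s→0} s·G(s) = 280/11.
e_ss = 1/Kv = 1/(280/11) = 11/280 ≈ 0.03929.

e_ss = 0.03929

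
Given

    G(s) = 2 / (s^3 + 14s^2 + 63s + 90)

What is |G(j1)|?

|G(j1)| ≈ 0.02039

Substitute s = j1: numerator = 2, denominator = 76 + j62.
|G(j1)| = |2| / |76 + j62| = 2 / 98.082 ≈ 0.02039.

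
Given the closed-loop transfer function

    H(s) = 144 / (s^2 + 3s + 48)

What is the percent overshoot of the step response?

Comparing s^2 + 3s + 48 to s^2 + 2ζωₙs + ωₙ²: ωₙ = √48 ≈ 6.928 rad/s and ζ = 3/(2·√48) ≈ 0.2165.
%OS = 100·exp(−πζ/√(1−ζ²)) = 100·exp(−π·0.2165/√(1−0.2165²)) ≈ 49.8%.

%OS ≈ 49.8%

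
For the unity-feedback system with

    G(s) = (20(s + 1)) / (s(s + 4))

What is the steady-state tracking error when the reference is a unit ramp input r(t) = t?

e_ss = 0.2000

G(s) has one pole at the origin.
This is a Type 1 system. Kv = lim_{s→0} s·G(s) = 20/4 = 5.
e_ss = 1/Kv = 1/(5) = 1/5 ≈ 0.2000.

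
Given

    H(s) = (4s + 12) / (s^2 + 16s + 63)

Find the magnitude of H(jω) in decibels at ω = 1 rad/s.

|H(j1)|_dB ≈ -14.1 dB

Substitute s = j1: numerator = 12 + j4, denominator = 62 + j16.
|H(j1)| = |12 + j4| / |62 + j16| = 12.649 / 64.031 ≈ 0.1975.
In decibels: 20·log₁₀(0.1975) ≈ -14.1 dB.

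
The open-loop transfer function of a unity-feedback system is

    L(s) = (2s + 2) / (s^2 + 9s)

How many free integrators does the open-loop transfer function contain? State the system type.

Type 1

Factor s from the denominator: s^2 + 9s = s·(s + 9).
There is 1 pole at the origin, so the system is Type 1.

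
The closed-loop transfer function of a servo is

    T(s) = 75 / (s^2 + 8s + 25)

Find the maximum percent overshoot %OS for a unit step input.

Comparing s^2 + 8s + 25 to s^2 + 2ζωₙs + ωₙ²: ωₙ = 5 rad/s and ζ = 8/(2·5) = 0.8.
%OS = 100·exp(−πζ/√(1−ζ²)) = 100·exp(−π·0.8/√(1−0.8²)) ≈ 1.52%.

%OS ≈ 1.52%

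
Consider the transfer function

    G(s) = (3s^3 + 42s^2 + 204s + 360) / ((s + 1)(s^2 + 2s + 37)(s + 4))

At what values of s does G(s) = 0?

Set the numerator to zero: 3s^3 + 42s^2 + 204s + 360 = 0, i.e. 3·(s^3 + 14s^2 + 68s + 120) = 0.
Factoring: (s^2 + 8s + 20)(s + 6) = 0.

s = -4 + 2j, -4 - 2j, -6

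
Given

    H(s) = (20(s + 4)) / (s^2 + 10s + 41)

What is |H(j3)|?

Substitute s = j3: numerator = 80 + j60, denominator = 32 + j30.
|H(j3)| = |80 + j60| / |32 + j30| = 100 / 43.863 ≈ 2.280.

|H(j3)| ≈ 2.280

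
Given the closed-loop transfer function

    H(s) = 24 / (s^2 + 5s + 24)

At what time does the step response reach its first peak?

t_p ≈ 0.7457 s

Comparing s^2 + 5s + 24 to s^2 + 2ζωₙs + ωₙ²: ωₙ = √24 ≈ 4.899 rad/s and ζ = 5/(2·√24) ≈ 0.5103.
ζωₙ = 5/2 = 2.5, so ω_d = ωₙ√(1−ζ²) = √(ωₙ² − (ζωₙ)²) = √(24 − 2.5²) = √17.75 ≈ 4.213 rad/s.
t_p = π/ω_d = π/4.213 ≈ 0.7457 s.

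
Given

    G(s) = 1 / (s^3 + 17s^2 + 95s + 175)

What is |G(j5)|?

|G(j5)| ≈ 0.002325

Substitute s = j5: numerator = 1, denominator = -250 + j350.
|G(j5)| = |1| / |-250 + j350| = 1 / 430.12 ≈ 0.002325.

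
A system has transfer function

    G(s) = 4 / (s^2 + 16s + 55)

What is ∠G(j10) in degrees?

∠G(j10) ≈ -105.7°

At s = j10: numerator = 4, denominator = -45 + j160.
∠G = ∠num − ∠den = 0° − (105.71°) = -105.7°.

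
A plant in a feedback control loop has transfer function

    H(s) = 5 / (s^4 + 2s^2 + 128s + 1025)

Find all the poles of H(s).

The poles are the roots of the denominator s^4 + 2s^2 + 128s + 1025 = 0.
No real roots exist; factor into two real quadratics: (s^2 - 8s + 41)(s^2 + 8s + 25) = 0.
Each quadratic gives a conjugate pair via the quadratic formula.

s = 4 + 5j, 4 - 5j, -4 + 3j, -4 - 3j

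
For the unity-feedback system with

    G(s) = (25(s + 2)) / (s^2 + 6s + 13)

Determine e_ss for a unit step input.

G(s) has no poles at the origin.
This is a Type 0 system. Kp = lim_{s→0} G(s) = 50/13.
e_ss = 1/(1 + Kp) = 1/(1 + 50/13) = 13/63 ≈ 0.2063.

e_ss = 0.2063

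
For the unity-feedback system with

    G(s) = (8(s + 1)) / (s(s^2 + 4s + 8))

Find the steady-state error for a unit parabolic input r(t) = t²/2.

G(s) has one pole at the origin.
This is a Type 1 system; Ka = lim_{s→0} s^2·G(s) = 0, so the steady-state error for a parabola input is infinite.

e_ss = ∞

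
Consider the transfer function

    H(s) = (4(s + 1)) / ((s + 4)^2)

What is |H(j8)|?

|H(j8)| ≈ 0.4031

Substitute s = j8: numerator = 4 + j32, denominator = -48 + j64.
|H(j8)| = |4 + j32| / |-48 + j64| = 32.249 / 80 ≈ 0.4031.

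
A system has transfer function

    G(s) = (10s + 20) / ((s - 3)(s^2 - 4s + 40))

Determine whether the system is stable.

unstable

The poles can be read from the denominator factors: s = 3, 2 + 6j, 2 - 6j.
Since the pole(s) at s = 3, 2 ± 6j lie in the right half-plane, the system is unstable.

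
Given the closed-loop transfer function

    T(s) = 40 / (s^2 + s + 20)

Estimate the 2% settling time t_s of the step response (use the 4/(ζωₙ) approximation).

t_s ≈ 8 s

Comparing s^2 + s + 20 to s^2 + 2ζωₙs + ωₙ²: ωₙ = √20 ≈ 4.472 rad/s and ζ = 1/(2·√20) ≈ 0.1118.
ζωₙ = 1/2 = 0.5, so t_s ≈ 4/(ζωₙ) = 4/0.5 = 8 s.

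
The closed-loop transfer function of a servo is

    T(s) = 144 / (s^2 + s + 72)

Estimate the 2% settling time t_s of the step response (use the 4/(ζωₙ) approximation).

t_s ≈ 8 s

Comparing s^2 + s + 72 to s^2 + 2ζωₙs + ωₙ²: ωₙ = √72 ≈ 8.485 rad/s and ζ = 1/(2·√72) ≈ 0.05893.
ζωₙ = 1/2 = 0.5, so t_s ≈ 4/(ζωₙ) = 4/0.5 = 8 s.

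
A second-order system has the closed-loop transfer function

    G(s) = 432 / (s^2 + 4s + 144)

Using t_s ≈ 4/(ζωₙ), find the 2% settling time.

Comparing s^2 + 4s + 144 to s^2 + 2ζωₙs + ωₙ²: ωₙ = 12 rad/s and ζ = 4/(2·12) ≈ 0.1667.
ζωₙ = 4/2 = 2, so t_s ≈ 4/(ζωₙ) = 4/2 = 2 s.

t_s ≈ 2 s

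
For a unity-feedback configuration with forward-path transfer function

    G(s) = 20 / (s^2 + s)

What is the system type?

Type 1

Factor s from the denominator: s^2 + s = s·(s + 1).
There is 1 pole at the origin, so the system is Type 1.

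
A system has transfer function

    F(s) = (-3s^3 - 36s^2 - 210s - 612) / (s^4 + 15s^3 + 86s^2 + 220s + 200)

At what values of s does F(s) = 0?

Set the numerator to zero: -3s^3 - 36s^2 - 210s - 612 = 0, i.e. -3·(s^3 + 12s^2 + 70s + 204) = 0.
Factoring: (s + 6)(s^2 + 6s + 34) = 0.

s = -6, -3 ± 5j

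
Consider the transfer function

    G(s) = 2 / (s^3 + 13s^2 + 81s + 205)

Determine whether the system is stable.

stable

The denominator s^3 + 13s^2 + 81s + 205 factors as (s + 5)(s^2 + 8s + 41), giving poles at s = -5, -4 + 5j, -4 - 5j.
Since all poles lie strictly in the left half-plane, the system is stable.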